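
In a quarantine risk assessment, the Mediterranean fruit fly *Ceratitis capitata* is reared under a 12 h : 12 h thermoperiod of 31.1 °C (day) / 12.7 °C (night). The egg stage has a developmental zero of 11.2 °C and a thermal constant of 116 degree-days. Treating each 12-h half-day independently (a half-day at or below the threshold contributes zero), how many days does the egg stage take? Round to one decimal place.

Day half: max(0, 31.1 − 11.2) × 0.5 = 19.9 × 0.5 = 9.95 DD.
Night half: max(0, 12.7 − 11.2) × 0.5 = 1.5 × 0.5 = 0.75 DD.
Per 24 h: 10.70 DD/day.
Duration = 116 / 10.70 = 10.841 ≈ 10.8 days.

10.8 days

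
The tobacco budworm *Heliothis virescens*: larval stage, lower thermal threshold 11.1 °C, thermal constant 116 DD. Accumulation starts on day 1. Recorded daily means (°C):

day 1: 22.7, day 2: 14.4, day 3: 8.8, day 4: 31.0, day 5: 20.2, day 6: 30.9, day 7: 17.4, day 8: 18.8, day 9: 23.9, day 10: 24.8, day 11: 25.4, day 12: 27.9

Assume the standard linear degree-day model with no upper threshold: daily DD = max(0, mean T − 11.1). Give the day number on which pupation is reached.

Daily DD above 11.1 °C: 11.6, 3.3, 0.0, 19.9, 9.1, 19.8, 6.3, 7.7, 12.8, 13.7, 14.3, 16.8.
Cumulative: 11.6, 14.9, 14.9, 34.8, 43.9, 63.7, 70.0, 77.7, 90.5, 104.2, 118.5, 135.3.
The total first reaches 116 DD on day 11.

day 11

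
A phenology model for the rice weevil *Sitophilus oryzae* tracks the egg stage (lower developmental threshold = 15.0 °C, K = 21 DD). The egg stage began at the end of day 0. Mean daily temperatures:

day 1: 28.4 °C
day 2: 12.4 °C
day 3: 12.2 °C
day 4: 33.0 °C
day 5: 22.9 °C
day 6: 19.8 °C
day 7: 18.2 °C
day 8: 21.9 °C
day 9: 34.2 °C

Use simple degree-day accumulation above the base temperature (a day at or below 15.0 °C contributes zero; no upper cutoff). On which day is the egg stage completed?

Daily DD above 15.0 °C: 13.4, 0.0, 0.0, 18.0, 7.9, 4.8, 3.2, 6.9, 19.2.
Cumulative: 13.4, 13.4, 13.4, 31.4, 39.3, 44.1, 47.3, 54.2, 73.4.
The total first reaches 21 DD on day 4.

day 4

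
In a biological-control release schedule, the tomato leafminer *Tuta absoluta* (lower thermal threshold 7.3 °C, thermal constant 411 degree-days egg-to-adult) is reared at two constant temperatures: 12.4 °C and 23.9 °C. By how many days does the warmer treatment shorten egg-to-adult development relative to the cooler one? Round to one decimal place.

At 12.4 °C: 411 / (12.4 − 7.3) = 411 / 5.1 = 80.588 d.
At 23.9 °C: 411 / (23.9 − 7.3) = 411 / 16.6 = 24.759 d.
Difference = |80.588 − 24.759| = 55.829 ≈ 55.8 days.

55.8 days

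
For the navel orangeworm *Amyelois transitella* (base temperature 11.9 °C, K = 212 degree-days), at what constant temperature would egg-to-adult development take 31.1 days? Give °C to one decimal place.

18.7 °C

Required daily accumulation = 212 / 31.1 = 6.817 DD/day.
T = T_base + 6.817 = 11.9 + 6.817 = 18.717 ≈ 18.7 °C.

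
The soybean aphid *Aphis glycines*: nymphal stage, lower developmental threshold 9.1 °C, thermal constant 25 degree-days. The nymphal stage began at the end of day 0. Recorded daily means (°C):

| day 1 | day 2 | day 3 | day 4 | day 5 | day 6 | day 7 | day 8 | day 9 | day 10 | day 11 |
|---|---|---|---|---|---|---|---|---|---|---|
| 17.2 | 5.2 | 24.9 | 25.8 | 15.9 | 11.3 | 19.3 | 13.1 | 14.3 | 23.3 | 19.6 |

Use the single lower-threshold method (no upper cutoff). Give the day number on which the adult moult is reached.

day 4

Daily DD above 9.1 °C: 8.1, 0.0, 15.8, 16.7, 6.8, 2.2, 10.2, 4.0, 5.2, 14.2, 10.5.
Cumulative: 8.1, 8.1, 23.9, 40.6, 47.4, 49.6, 59.8, 63.8, 69.0, 83.2, 93.7.
The total first reaches 25 DD on day 4.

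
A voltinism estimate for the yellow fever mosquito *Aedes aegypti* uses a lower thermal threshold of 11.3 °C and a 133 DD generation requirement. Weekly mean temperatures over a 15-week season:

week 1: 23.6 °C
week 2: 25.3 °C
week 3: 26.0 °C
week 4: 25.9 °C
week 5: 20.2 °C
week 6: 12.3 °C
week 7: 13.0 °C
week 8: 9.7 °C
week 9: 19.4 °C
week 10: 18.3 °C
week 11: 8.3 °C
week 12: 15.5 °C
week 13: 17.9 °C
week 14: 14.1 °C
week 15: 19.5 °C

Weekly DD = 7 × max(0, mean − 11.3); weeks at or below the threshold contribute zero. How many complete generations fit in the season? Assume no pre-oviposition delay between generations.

Weekly DD (7 × max(0, T̄ − 11.3)): 86.1, 98.0, 102.9, 102.2, 62.3, 7.0, 11.9, 0.0, 56.7, 49.0, 0.0, 29.4, 46.2, 19.6, 57.4.
Season total = 728.7 DD.
Complete generations = ⌊728.7 / 133⌋ = 5.

5 generations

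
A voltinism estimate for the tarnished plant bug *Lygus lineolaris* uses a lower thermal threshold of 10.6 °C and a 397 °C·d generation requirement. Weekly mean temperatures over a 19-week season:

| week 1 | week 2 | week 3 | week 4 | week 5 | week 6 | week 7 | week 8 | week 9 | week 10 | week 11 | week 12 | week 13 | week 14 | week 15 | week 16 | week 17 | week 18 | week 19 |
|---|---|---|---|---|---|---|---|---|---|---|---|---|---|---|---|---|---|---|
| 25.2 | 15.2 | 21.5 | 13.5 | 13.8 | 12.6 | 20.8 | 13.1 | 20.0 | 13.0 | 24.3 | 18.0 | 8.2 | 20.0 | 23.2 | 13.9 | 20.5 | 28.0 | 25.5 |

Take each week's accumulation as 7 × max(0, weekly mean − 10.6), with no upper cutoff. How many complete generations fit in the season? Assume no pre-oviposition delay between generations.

2 generations

Weekly DD (7 × max(0, T̄ − 10.6)): 102.2, 32.2, 76.3, 20.3, 22.4, 14.0, 71.4, 17.5, 65.8, 16.8, 95.9, 51.8, 0.0, 65.8, 88.2, 23.1, 69.3, 121.8, 104.3.
Season total = 1059.1 DD.
Complete generations = ⌊1059.1 / 397⌋ = 2.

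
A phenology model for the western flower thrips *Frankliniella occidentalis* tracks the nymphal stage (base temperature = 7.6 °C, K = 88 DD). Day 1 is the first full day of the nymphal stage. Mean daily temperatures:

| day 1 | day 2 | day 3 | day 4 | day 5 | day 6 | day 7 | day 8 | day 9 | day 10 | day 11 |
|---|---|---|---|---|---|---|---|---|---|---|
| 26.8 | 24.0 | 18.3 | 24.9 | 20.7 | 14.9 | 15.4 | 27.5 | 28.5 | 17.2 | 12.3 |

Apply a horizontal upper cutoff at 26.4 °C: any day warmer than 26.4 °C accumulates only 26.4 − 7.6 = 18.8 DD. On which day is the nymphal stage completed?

day 7

Daily DD above 7.6 °C (capped at 18.8): 18.8, 16.4, 10.7, 17.3, 13.1, 7.3, 7.8, 18.8, 18.8, 9.6, 4.7.
Cumulative: 18.8, 35.2, 45.9, 63.2, 76.3, 83.6, 91.4, 110.2, 129.0, 138.6, 143.3.
The total first reaches 88 DD on day 7.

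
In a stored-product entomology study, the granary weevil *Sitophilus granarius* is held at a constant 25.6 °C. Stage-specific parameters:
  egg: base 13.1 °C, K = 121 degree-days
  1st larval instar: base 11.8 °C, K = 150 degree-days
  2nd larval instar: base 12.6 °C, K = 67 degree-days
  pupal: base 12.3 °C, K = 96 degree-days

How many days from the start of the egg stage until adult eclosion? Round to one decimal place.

32.9 days

egg: 121 / (25.6 − 13.1) = 121 / 12.5 = 9.680 d.
1st larval instar: 150 / (25.6 − 11.8) = 150 / 13.8 = 10.870 d.
2nd larval instar: 67 / (25.6 − 12.6) = 67 / 13.0 = 5.154 d.
pupal: 96 / (25.6 − 12.3) = 96 / 13.3 = 7.218 d.
Sum = 32.921 ≈ 32.9 days.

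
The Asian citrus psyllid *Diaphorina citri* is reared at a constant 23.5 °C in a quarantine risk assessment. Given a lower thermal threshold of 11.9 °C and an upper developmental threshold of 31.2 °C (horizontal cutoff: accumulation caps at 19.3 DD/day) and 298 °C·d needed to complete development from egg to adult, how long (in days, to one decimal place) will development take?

25.7 days

Daily accumulation = 23.5 − 11.9 = 11.6 DD/day.
Duration = 298 / 11.6 = 25.690 ≈ 25.7 days.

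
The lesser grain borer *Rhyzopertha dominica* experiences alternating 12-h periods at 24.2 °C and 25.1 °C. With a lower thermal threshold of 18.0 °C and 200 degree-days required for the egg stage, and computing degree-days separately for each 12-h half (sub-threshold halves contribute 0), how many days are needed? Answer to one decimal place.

Day half: max(0, 24.2 − 18.0) × 0.5 = 6.2 × 0.5 = 3.10 DD.
Night half: max(0, 25.1 − 18.0) × 0.5 = 7.1 × 0.5 = 3.55 DD.
Per 24 h: 6.65 DD/day.
Duration = 200 / 6.65 = 30.075 ≈ 30.1 days.

30.1 days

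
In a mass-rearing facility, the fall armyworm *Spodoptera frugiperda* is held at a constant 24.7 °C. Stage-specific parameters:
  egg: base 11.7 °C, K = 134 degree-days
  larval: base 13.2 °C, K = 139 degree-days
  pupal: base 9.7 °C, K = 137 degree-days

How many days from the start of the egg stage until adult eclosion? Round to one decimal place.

31.5 days

egg: 134 / (24.7 − 11.7) = 134 / 13.0 = 10.308 d.
larval: 139 / (24.7 − 13.2) = 139 / 11.5 = 12.087 d.
pupal: 137 / (24.7 − 9.7) = 137 / 15.0 = 9.133 d.
Sum = 31.528 ≈ 31.5 days.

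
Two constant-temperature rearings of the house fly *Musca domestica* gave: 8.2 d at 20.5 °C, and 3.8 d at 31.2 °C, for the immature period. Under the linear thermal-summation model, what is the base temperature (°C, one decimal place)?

Under the model K = D·(T − T_b), so D₁·(T₁ − T_b) = D₂·(T₂ − T_b).
8.2·(20.5 − T_b) = 3.8·(31.2 − T_b)
T_b = (8.2·20.5 − 3.8·31.2) / (8.2 − 3.8) = 49.54 / 4.4 = 11.259 °C ≈ 11.3 °C.

11.3 °C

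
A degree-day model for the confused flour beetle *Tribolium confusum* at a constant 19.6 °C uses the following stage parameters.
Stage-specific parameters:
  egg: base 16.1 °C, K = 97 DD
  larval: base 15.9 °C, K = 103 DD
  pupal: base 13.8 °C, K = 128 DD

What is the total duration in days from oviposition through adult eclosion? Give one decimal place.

77.6 days

egg: 97 / (19.6 − 16.1) = 97 / 3.5 = 27.714 d.
larval: 103 / (19.6 − 15.9) = 103 / 3.7 = 27.838 d.
pupal: 128 / (19.6 − 13.8) = 128 / 5.8 = 22.069 d.
Sum = 77.621 ≈ 77.6 days.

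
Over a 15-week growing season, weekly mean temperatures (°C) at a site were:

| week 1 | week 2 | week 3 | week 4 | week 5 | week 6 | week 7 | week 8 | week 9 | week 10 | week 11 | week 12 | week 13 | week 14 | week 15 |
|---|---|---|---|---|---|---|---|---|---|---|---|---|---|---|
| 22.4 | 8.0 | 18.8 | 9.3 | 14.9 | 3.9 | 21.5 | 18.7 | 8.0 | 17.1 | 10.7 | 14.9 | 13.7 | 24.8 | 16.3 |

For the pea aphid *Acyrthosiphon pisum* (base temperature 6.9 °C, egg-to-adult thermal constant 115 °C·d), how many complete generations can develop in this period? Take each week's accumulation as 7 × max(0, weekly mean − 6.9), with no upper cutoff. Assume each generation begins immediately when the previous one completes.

Weekly DD (7 × max(0, T̄ − 6.9)): 108.5, 7.7, 83.3, 16.8, 56.0, 0.0, 102.2, 82.6, 7.7, 71.4, 26.6, 56.0, 47.6, 125.3, 65.8.
Season total = 857.5 DD.
Complete generations = ⌊857.5 / 115⌋ = 7.

7 generations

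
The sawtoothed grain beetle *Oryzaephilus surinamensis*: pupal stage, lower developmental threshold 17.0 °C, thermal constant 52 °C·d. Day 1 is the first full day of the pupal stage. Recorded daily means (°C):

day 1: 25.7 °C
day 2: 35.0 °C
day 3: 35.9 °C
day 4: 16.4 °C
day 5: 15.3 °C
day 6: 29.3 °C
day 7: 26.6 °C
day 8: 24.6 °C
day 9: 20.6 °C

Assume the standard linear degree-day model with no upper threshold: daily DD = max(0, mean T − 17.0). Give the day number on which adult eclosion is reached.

Daily DD above 17.0 °C: 8.7, 18.0, 18.9, 0.0, 0.0, 12.3, 9.6, 7.6, 3.6.
Cumulative: 8.7, 26.7, 45.6, 45.6, 45.6, 57.9, 67.5, 75.1, 78.7.
The total first reaches 52 DD on day 6.

day 6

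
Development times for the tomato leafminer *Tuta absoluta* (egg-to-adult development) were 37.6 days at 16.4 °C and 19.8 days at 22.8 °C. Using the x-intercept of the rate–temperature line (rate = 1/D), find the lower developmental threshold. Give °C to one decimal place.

Under the model K = D·(T − T_b), so D₁·(T₁ − T_b) = D₂·(T₂ − T_b).
37.6·(16.4 − T_b) = 19.8·(22.8 − T_b)
T_b = (37.6·16.4 − 19.8·22.8) / (37.6 − 19.8) = 165.20 / 17.8 = 9.281 °C ≈ 9.3 °C.

9.3 °C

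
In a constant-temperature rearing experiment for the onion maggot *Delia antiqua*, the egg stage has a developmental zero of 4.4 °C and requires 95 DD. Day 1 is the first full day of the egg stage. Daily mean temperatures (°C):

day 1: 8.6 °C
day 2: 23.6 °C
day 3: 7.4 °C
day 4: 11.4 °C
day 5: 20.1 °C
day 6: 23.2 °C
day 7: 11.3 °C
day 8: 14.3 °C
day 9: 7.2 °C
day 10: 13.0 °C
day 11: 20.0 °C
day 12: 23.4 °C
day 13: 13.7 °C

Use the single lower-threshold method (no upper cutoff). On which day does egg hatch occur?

day 10

Daily DD above 4.4 °C: 4.2, 19.2, 3.0, 7.0, 15.7, 18.8, 6.9, 9.9, 2.8, 8.6, 15.6, 19.0, 9.3.
Cumulative: 4.2, 23.4, 26.4, 33.4, 49.1, 67.9, 74.8, 84.7, 87.5, 96.1, 111.7, 130.7, 140.0.
The total first reaches 95 DD on day 10.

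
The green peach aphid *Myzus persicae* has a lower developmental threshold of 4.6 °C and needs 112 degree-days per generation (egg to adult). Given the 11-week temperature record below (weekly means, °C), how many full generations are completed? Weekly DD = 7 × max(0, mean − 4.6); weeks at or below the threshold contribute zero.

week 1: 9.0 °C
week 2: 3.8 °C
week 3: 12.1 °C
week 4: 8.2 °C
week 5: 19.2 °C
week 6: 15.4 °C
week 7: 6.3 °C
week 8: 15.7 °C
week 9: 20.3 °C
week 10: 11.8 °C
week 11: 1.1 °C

4 generations

Weekly DD (7 × max(0, T̄ − 4.6)): 30.8, 0.0, 52.5, 25.2, 102.2, 75.6, 11.9, 77.7, 109.9, 50.4, 0.0.
Season total = 536.2 DD.
Complete generations = ⌊536.2 / 112⌋ = 4.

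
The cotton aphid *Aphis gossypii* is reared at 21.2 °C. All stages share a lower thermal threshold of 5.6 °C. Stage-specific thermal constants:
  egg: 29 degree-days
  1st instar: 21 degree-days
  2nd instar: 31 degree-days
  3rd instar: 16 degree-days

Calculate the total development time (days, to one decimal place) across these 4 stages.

6.2 days

Daily accumulation at 21.2 °C = 21.2 − 5.6 = 15.6 DD/day.
Total K = 29 + 21 + 31 + 16 = 97 DD.
Total duration = 97 / 15.6 = 6.218 ≈ 6.2 days.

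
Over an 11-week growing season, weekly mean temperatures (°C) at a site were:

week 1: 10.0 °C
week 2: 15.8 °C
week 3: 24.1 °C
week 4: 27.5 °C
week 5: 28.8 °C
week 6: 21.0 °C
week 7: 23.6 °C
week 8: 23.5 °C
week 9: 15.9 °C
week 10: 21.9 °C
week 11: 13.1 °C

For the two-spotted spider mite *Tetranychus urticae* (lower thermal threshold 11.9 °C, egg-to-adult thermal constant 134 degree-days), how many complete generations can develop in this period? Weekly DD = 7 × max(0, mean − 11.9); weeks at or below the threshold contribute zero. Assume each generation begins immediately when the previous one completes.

Weekly DD (7 × max(0, T̄ − 11.9)): 0.0, 27.3, 85.4, 109.2, 118.3, 63.7, 81.9, 81.2, 28.0, 70.0, 8.4.
Season total = 673.4 DD.
Complete generations = ⌊673.4 / 134⌋ = 5.

5 generations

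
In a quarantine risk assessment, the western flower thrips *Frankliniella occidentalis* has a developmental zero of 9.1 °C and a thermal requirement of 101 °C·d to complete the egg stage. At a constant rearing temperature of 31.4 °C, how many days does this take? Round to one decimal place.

4.5 days

Daily accumulation = 31.4 − 9.1 = 22.3 DD/day.
Duration = 101 / 22.3 = 4.529 ≈ 4.5 days.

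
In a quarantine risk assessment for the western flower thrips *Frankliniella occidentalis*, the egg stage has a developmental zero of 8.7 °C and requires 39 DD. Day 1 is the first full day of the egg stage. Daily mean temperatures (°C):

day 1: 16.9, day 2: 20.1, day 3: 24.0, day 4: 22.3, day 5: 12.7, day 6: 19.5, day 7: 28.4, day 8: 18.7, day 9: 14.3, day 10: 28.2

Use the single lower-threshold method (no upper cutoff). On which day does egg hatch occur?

Daily DD above 8.7 °C: 8.2, 11.4, 15.3, 13.6, 4.0, 10.8, 19.7, 10.0, 5.6, 19.5.
Cumulative: 8.2, 19.6, 34.9, 48.5, 52.5, 63.3, 83.0, 93.0, 98.6, 118.1.
The total first reaches 39 DD on day 4.

day 4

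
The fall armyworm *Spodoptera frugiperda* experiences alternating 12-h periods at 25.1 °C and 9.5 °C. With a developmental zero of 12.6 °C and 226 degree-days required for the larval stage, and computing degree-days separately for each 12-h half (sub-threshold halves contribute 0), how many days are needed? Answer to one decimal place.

36.2 days

Day half: max(0, 25.1 − 12.6) × 0.5 = 12.5 × 0.5 = 6.25 DD.
Night half: max(0, 9.5 − 12.6) × 0.5 = 0.0 × 0.5 = 0.00 DD.
Per 24 h: 6.25 DD/day.
Duration = 226 / 6.25 = 36.160 ≈ 36.2 days.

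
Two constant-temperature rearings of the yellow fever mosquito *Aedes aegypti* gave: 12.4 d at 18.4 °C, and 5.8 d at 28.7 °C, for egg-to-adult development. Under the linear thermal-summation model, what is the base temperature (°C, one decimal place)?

9.3 °C

Linear rate model ⇒ the product D·(T − T_b) is constant across temperatures.
12.4·(18.4 − T_b) = 5.8·(28.7 − T_b)
T_b = (12.4·18.4 − 5.8·28.7) / (12.4 − 5.8) = 61.70 / 6.6 = 9.348 °C ≈ 9.3 °C.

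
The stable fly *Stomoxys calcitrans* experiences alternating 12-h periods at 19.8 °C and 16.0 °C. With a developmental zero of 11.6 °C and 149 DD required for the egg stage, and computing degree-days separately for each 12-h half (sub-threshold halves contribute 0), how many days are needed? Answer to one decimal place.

23.7 days

Day half: max(0, 19.8 − 11.6) × 0.5 = 8.2 × 0.5 = 4.10 DD.
Night half: max(0, 16.0 − 11.6) × 0.5 = 4.4 × 0.5 = 2.20 DD.
Per 24 h: 6.30 DD/day.
Duration = 149 / 6.30 = 23.651 ≈ 23.7 days.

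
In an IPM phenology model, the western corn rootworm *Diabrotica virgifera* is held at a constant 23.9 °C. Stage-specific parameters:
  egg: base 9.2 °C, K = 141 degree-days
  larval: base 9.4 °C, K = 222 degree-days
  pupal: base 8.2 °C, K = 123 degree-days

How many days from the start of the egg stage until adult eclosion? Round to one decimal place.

32.7 days

egg: 141 / (23.9 − 9.2) = 141 / 14.7 = 9.592 d.
larval: 222 / (23.9 − 9.4) = 222 / 14.5 = 15.310 d.
pupal: 123 / (23.9 − 8.2) = 123 / 15.7 = 7.834 d.
Sum = 32.737 ≈ 32.7 days.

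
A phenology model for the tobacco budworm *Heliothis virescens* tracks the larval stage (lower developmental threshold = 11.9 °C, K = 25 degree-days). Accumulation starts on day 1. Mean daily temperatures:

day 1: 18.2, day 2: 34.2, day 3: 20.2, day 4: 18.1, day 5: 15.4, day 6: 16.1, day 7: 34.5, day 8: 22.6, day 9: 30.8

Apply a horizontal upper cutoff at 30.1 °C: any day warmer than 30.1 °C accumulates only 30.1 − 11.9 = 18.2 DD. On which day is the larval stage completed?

Daily DD above 11.9 °C (capped at 18.2): 6.3, 18.2, 8.3, 6.2, 3.5, 4.2, 18.2, 10.7, 18.2.
Cumulative: 6.3, 24.5, 32.8, 39.0, 42.5, 46.7, 64.9, 75.6, 93.8.
The total first reaches 25 DD on day 3.

day 3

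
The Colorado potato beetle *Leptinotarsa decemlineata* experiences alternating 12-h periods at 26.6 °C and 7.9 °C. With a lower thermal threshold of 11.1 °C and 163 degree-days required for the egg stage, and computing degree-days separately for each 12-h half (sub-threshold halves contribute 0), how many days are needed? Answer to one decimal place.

Day half: max(0, 26.6 − 11.1) × 0.5 = 15.5 × 0.5 = 7.75 DD.
Night half: max(0, 7.9 − 11.1) × 0.5 = 0.0 × 0.5 = 0.00 DD.
Per 24 h: 7.75 DD/day.
Duration = 163 / 7.75 = 21.032 ≈ 21.0 days.

21.0 days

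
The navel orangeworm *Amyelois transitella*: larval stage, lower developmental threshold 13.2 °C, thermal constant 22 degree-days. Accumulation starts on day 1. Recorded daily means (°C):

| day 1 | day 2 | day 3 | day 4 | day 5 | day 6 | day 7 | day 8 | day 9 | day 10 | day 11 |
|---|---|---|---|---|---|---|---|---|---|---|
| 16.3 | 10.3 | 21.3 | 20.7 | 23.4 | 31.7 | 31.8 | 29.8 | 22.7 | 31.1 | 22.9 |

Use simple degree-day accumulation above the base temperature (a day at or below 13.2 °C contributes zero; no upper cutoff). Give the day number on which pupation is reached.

day 5

Daily DD above 13.2 °C: 3.1, 0.0, 8.1, 7.5, 10.2, 18.5, 18.6, 16.6, 9.5, 17.9, 9.7.
Cumulative: 3.1, 3.1, 11.2, 18.7, 28.9, 47.4, 66.0, 82.6, 92.1, 110.0, 119.7.
The total first reaches 22 DD on day 5.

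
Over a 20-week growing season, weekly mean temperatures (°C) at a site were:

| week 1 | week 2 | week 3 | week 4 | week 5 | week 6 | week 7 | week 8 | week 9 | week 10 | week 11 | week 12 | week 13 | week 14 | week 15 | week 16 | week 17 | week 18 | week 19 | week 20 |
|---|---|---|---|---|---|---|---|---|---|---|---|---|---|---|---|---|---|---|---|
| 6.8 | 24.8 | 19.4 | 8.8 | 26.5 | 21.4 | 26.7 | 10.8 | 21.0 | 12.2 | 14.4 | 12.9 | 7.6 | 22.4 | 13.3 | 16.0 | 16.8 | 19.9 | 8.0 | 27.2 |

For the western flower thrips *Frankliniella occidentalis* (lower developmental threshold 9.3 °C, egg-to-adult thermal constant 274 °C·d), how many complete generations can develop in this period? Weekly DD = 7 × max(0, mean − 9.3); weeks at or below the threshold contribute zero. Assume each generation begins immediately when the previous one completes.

4 generations

Weekly DD (7 × max(0, T̄ − 9.3)): 0.0, 108.5, 70.7, 0.0, 120.4, 84.7, 121.8, 10.5, 81.9, 20.3, 35.7, 25.2, 0.0, 91.7, 28.0, 46.9, 52.5, 74.2, 0.0, 125.3.
Season total = 1098.3 DD.
Complete generations = ⌊1098.3 / 274⌋ = 4.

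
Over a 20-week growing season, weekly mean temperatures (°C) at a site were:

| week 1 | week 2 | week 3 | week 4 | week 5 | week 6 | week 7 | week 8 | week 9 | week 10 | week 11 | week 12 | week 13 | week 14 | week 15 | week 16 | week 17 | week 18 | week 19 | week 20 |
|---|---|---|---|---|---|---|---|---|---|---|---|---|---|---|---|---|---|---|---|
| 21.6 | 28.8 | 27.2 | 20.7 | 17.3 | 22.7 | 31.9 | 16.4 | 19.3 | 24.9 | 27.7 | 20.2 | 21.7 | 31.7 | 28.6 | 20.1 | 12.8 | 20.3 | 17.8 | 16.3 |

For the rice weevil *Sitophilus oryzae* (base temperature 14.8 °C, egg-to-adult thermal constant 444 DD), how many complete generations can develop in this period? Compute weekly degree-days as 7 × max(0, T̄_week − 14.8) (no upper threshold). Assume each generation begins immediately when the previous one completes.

2 generations

Weekly DD (7 × max(0, T̄ − 14.8)): 47.6, 98.0, 86.8, 41.3, 17.5, 55.3, 119.7, 11.2, 31.5, 70.7, 90.3, 37.8, 48.3, 118.3, 96.6, 37.1, 0.0, 38.5, 21.0, 10.5.
Season total = 1078.0 DD.
Complete generations = ⌊1078.0 / 444⌋ = 2.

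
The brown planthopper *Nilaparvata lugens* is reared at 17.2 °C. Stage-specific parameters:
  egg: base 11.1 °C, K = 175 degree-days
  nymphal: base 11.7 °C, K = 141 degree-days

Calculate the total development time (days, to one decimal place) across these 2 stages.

54.3 days

egg: 175 / (17.2 − 11.1) = 175 / 6.1 = 28.689 d.
nymphal: 141 / (17.2 − 11.7) = 141 / 5.5 = 25.636 d.
Sum = 54.325 ≈ 54.3 days.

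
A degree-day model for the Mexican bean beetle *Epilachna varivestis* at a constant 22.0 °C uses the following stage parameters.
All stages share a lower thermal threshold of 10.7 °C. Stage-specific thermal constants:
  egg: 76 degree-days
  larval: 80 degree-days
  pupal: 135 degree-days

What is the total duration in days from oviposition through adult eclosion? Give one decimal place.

25.8 days

Daily accumulation at 22.0 °C = 22.0 − 10.7 = 11.3 DD/day.
Total K = 76 + 80 + 135 = 291 DD.
Total duration = 291 / 11.3 = 25.752 ≈ 25.8 days.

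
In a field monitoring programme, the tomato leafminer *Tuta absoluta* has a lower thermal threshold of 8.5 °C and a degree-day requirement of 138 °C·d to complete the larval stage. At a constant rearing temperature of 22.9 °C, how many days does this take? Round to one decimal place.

9.6 days

Daily accumulation = 22.9 − 8.5 = 14.4 DD/day.
Duration = 138 / 14.4 = 9.583 ≈ 9.6 days.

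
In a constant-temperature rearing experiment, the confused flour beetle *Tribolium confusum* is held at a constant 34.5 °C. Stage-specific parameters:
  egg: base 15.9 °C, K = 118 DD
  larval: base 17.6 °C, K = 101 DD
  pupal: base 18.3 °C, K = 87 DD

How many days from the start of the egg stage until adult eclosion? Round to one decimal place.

17.7 days

egg: 118 / (34.5 − 15.9) = 118 / 18.6 = 6.344 d.
larval: 101 / (34.5 − 17.6) = 101 / 16.9 = 5.976 d.
pupal: 87 / (34.5 − 18.3) = 87 / 16.2 = 5.370 d.
Sum = 17.691 ≈ 17.7 days.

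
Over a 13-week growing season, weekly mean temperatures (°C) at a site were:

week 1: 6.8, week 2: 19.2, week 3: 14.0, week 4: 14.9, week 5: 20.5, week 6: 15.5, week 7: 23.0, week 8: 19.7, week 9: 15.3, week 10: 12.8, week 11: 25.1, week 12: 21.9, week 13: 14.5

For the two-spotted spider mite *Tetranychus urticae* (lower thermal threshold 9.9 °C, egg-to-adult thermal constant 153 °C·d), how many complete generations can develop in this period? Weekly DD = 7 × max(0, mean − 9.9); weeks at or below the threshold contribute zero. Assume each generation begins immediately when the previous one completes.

Weekly DD (7 × max(0, T̄ − 9.9)): 0.0, 65.1, 28.7, 35.0, 74.2, 39.2, 91.7, 68.6, 37.8, 20.3, 106.4, 84.0, 32.2.
Season total = 683.2 DD.
Complete generations = ⌊683.2 / 153⌋ = 4.

4 generations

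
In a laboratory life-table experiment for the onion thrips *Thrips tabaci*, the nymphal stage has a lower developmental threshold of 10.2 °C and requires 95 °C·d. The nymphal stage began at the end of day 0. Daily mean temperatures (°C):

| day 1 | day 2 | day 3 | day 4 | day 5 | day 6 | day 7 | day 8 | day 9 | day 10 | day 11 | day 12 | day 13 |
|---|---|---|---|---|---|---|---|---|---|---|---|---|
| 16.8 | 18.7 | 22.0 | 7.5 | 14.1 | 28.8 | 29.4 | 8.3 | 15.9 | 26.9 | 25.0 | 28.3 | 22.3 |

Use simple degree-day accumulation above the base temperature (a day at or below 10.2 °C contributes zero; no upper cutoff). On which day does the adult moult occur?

day 11

Daily DD above 10.2 °C: 6.6, 8.5, 11.8, 0.0, 3.9, 18.6, 19.2, 0.0, 5.7, 16.7, 14.8, 18.1, 12.1.
Cumulative: 6.6, 15.1, 26.9, 26.9, 30.8, 49.4, 68.6, 68.6, 74.3, 91.0, 105.8, 123.9, 136.0.
The total first reaches 95 DD on day 11.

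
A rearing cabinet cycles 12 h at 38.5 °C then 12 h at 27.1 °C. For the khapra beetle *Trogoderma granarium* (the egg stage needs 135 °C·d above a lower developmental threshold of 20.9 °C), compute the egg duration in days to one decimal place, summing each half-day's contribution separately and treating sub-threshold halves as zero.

Day half: max(0, 38.5 − 20.9) × 0.5 = 17.6 × 0.5 = 8.80 DD.
Night half: max(0, 27.1 − 20.9) × 0.5 = 6.2 × 0.5 = 3.10 DD.
Per 24 h: 11.90 DD/day.
Duration = 135 / 11.90 = 11.345 ≈ 11.3 days.

11.3 days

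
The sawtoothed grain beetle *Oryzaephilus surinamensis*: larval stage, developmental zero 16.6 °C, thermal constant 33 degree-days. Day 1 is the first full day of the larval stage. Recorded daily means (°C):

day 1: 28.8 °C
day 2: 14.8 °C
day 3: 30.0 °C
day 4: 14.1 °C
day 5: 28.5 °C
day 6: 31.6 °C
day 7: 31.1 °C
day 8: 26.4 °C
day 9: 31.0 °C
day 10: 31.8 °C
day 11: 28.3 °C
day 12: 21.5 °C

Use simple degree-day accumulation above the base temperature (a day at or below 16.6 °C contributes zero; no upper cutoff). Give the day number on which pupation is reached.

day 5

Daily DD above 16.6 °C: 12.2, 0.0, 13.4, 0.0, 11.9, 15.0, 14.5, 9.8, 14.4, 15.2, 11.7, 4.9.
Cumulative: 12.2, 12.2, 25.6, 25.6, 37.5, 52.5, 67.0, 76.8, 91.2, 106.4, 118.1, 123.0.
The total first reaches 33 DD on day 5.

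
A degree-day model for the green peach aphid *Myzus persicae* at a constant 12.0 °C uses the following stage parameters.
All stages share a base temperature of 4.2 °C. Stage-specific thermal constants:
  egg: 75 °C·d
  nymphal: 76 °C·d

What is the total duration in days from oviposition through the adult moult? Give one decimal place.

Daily accumulation at 12.0 °C = 12.0 − 4.2 = 7.8 DD/day.
Total K = 75 + 76 = 151 DD.
Total duration = 151 / 7.8 = 19.359 ≈ 19.4 days.

19.4 days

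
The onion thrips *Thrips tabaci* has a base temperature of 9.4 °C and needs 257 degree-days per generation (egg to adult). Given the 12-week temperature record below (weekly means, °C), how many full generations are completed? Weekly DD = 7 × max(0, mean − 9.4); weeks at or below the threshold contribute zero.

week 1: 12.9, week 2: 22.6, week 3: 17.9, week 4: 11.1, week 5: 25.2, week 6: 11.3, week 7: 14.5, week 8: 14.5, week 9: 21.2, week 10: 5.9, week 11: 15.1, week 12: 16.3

2 generations

Weekly DD (7 × max(0, T̄ − 9.4)): 24.5, 92.4, 59.5, 11.9, 110.6, 13.3, 35.7, 35.7, 82.6, 0.0, 39.9, 48.3.
Season total = 554.4 DD.
Complete generations = ⌊554.4 / 257⌋ = 2.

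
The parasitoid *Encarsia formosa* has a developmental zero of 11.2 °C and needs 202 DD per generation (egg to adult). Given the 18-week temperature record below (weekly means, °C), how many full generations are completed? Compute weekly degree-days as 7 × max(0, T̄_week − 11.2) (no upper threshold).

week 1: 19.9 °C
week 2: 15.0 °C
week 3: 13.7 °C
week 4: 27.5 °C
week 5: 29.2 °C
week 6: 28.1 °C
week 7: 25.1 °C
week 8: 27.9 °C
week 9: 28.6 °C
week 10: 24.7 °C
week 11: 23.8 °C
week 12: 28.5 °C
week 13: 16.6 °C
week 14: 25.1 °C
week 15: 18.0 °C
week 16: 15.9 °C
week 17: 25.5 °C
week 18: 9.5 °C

Weekly DD (7 × max(0, T̄ − 11.2)): 60.9, 26.6, 17.5, 114.1, 126.0, 118.3, 97.3, 116.9, 121.8, 94.5, 88.2, 121.1, 37.8, 97.3, 47.6, 32.9, 100.1, 0.0.
Season total = 1418.9 DD.
Complete generations = ⌊1418.9 / 202⌋ = 7.

7 generations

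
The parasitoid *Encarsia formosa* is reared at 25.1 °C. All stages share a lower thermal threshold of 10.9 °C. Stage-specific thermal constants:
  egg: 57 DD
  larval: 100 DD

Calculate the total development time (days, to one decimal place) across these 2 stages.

Daily accumulation at 25.1 °C = 25.1 − 10.9 = 14.2 DD/day.
Total K = 57 + 100 = 157 DD.
Total duration = 157 / 14.2 = 11.056 ≈ 11.1 days.

11.1 days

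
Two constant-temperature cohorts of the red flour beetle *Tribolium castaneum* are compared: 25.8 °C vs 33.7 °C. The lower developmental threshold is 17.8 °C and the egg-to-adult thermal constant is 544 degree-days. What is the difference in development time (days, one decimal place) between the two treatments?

33.8 days

At 25.8 °C: 544 / (25.8 − 17.8) = 544 / 8.0 = 68.000 d.
At 33.7 °C: 544 / (33.7 − 17.8) = 544 / 15.9 = 34.214 d.
Difference = |68.000 − 34.214| = 33.786 ≈ 33.8 days.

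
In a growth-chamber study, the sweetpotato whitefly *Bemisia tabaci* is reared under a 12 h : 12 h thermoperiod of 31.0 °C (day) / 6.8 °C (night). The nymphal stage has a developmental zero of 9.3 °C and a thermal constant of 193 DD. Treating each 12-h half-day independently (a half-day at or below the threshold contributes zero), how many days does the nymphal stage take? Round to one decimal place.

Day half: max(0, 31.0 − 9.3) × 0.5 = 21.7 × 0.5 = 10.85 DD.
Night half: max(0, 6.8 − 9.3) × 0.5 = 0.0 × 0.5 = 0.00 DD.
Per 24 h: 10.85 DD/day.
Duration = 193 / 10.85 = 17.788 ≈ 17.8 days.

17.8 days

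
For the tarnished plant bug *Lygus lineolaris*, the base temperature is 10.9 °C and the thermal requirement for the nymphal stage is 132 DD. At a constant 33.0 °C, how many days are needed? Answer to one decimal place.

Daily accumulation = 33.0 − 10.9 = 22.1 DD/day.
Duration = 132 / 22.1 = 5.973 ≈ 6.0 days.

6.0 days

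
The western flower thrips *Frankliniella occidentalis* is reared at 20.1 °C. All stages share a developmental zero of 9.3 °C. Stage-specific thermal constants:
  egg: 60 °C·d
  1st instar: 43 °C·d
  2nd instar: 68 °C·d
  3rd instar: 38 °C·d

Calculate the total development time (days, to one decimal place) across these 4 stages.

Daily accumulation at 20.1 °C = 20.1 − 9.3 = 10.8 DD/day.
Total K = 60 + 43 + 68 + 38 = 209 DD.
Total duration = 209 / 10.8 = 19.352 ≈ 19.4 days.

19.4 days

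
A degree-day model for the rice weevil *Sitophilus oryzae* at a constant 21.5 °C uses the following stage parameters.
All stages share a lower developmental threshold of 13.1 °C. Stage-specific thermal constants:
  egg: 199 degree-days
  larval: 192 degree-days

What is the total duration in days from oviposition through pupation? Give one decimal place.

Daily accumulation at 21.5 °C = 21.5 − 13.1 = 8.4 DD/day.
Total K = 199 + 192 = 391 DD.
Total duration = 391 / 8.4 = 46.548 ≈ 46.5 days.

46.5 days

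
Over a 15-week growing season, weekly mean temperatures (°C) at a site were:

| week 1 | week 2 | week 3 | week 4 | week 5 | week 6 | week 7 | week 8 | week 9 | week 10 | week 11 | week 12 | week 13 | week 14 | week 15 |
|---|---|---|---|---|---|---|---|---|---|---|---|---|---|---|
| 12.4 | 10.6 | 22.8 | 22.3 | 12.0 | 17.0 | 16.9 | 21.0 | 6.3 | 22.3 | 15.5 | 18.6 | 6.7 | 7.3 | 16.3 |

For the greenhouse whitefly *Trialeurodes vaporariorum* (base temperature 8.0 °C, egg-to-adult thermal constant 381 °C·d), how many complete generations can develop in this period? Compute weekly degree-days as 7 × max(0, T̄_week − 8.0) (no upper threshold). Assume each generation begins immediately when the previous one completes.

Weekly DD (7 × max(0, T̄ − 8.0)): 30.8, 18.2, 103.6, 100.1, 28.0, 63.0, 62.3, 91.0, 0.0, 100.1, 52.5, 74.2, 0.0, 0.0, 58.1.
Season total = 781.9 DD.
Complete generations = ⌊781.9 / 381⌋ = 2.

2 generations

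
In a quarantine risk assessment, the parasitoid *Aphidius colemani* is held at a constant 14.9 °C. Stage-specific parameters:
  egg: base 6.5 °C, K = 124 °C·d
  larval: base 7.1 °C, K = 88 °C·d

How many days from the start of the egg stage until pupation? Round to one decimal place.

26.0 days

egg: 124 / (14.9 − 6.5) = 124 / 8.4 = 14.762 d.
larval: 88 / (14.9 − 7.1) = 88 / 7.8 = 11.282 d.
Sum = 26.044 ≈ 26.0 days.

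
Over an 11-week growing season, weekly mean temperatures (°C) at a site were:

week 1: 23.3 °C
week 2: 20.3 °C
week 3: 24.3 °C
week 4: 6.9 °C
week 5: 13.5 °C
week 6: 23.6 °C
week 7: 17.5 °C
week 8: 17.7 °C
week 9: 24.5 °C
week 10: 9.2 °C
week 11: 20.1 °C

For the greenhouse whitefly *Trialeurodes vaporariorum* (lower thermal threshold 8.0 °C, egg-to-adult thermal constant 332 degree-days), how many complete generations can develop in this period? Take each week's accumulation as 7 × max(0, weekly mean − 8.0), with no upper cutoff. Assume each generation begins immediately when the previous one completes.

Weekly DD (7 × max(0, T̄ − 8.0)): 107.1, 86.1, 114.1, 0.0, 38.5, 109.2, 66.5, 67.9, 115.5, 8.4, 84.7.
Season total = 798.0 DD.
Complete generations = ⌊798.0 / 332⌋ = 2.

2 generations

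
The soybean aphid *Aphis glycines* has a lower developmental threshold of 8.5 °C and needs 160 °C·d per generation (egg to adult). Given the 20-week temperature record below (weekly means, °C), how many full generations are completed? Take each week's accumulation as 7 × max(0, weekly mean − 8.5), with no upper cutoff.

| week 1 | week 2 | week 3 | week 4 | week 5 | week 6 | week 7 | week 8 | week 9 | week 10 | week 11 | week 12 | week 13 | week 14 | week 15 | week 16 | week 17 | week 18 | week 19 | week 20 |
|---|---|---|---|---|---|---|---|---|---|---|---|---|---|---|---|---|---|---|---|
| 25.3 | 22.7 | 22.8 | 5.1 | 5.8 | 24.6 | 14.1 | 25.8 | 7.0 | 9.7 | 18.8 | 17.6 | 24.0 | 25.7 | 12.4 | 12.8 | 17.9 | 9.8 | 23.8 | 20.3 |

8 generations

Weekly DD (7 × max(0, T̄ − 8.5)): 117.6, 99.4, 100.1, 0.0, 0.0, 112.7, 39.2, 121.1, 0.0, 8.4, 72.1, 63.7, 108.5, 120.4, 27.3, 30.1, 65.8, 9.1, 107.1, 82.6.
Season total = 1285.2 DD.
Complete generations = ⌊1285.2 / 160⌋ = 8.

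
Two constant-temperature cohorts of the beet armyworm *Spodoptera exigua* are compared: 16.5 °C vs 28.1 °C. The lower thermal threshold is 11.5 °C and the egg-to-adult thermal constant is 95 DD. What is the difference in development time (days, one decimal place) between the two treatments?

At 16.5 °C: 95 / (16.5 − 11.5) = 95 / 5.0 = 19.000 d.
At 28.1 °C: 95 / (28.1 − 11.5) = 95 / 16.6 = 5.723 d.
Difference = |19.000 − 5.723| = 13.277 ≈ 13.3 days.

13.3 days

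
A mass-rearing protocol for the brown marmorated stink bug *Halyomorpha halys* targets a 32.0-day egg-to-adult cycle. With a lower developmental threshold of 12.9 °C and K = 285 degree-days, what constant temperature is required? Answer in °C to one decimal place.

21.8 °C

Required daily accumulation = 285 / 32.0 = 8.906 DD/day.
T = T_base + 8.906 = 12.9 + 8.906 = 21.806 ≈ 21.8 °C.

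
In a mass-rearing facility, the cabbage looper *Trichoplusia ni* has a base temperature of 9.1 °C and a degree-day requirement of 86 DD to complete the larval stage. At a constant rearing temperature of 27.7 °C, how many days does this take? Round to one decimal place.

Daily accumulation = 27.7 − 9.1 = 18.6 DD/day.
Duration = 86 / 18.6 = 4.624 ≈ 4.6 days.

4.6 days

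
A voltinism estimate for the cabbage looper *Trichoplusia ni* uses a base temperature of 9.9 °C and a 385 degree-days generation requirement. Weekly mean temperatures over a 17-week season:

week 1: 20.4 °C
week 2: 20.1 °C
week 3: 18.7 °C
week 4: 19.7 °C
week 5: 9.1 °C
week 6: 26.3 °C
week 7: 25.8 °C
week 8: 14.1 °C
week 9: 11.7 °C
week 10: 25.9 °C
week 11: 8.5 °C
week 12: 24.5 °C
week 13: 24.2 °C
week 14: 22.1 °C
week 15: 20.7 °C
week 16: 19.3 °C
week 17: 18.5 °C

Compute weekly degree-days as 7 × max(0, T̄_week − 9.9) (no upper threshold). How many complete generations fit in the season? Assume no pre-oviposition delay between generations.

Weekly DD (7 × max(0, T̄ − 9.9)): 73.5, 71.4, 61.6, 68.6, 0.0, 114.8, 111.3, 29.4, 12.6, 112.0, 0.0, 102.2, 100.1, 85.4, 75.6, 65.8, 60.2.
Season total = 1144.5 DD.
Complete generations = ⌊1144.5 / 385⌋ = 2.

2 generations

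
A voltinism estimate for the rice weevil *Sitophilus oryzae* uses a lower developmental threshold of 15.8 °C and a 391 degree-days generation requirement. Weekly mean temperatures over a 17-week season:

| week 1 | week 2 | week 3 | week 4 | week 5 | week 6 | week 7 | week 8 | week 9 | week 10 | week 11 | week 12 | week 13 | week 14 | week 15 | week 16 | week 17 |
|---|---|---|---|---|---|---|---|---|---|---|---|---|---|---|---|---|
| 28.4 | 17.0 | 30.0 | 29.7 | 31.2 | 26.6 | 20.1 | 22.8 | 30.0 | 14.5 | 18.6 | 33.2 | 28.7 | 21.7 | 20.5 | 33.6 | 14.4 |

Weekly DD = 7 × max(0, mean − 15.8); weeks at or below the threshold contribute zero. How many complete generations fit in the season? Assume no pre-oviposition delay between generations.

Weekly DD (7 × max(0, T̄ − 15.8)): 88.2, 8.4, 99.4, 97.3, 107.8, 75.6, 30.1, 49.0, 99.4, 0.0, 19.6, 121.8, 90.3, 41.3, 32.9, 124.6, 0.0.
Season total = 1085.7 DD.
Complete generations = ⌊1085.7 / 391⌋ = 2.

2 generations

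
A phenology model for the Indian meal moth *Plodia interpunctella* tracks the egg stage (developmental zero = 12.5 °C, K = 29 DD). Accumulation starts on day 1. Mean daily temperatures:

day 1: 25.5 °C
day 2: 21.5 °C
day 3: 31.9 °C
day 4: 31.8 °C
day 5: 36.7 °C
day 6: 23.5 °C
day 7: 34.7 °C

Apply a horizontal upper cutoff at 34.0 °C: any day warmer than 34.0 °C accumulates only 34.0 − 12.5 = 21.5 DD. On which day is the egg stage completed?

day 3

Daily DD above 12.5 °C (capped at 21.5): 13.0, 9.0, 19.4, 19.3, 21.5, 11.0, 21.5.
Cumulative: 13.0, 22.0, 41.4, 60.7, 82.2, 93.2, 114.7.
The total first reaches 29 DD on day 3.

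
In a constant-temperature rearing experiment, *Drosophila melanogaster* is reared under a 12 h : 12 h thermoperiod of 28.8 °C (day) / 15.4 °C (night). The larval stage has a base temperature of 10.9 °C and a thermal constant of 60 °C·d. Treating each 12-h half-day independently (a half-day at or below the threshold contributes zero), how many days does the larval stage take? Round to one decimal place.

5.4 days

Day half: max(0, 28.8 − 10.9) × 0.5 = 17.9 × 0.5 = 8.95 DD.
Night half: max(0, 15.4 − 10.9) × 0.5 = 4.5 × 0.5 = 2.25 DD.
Per 24 h: 11.20 DD/day.
Duration = 60 / 11.20 = 5.357 ≈ 5.4 days.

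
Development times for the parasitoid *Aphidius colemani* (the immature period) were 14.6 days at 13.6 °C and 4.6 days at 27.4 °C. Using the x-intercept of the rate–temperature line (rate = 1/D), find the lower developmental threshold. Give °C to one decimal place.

Under the model K = D·(T − T_b), so D₁·(T₁ − T_b) = D₂·(T₂ − T_b).
14.6·(13.6 − T_b) = 4.6·(27.4 − T_b)
T_b = (14.6·13.6 − 4.6·27.4) / (14.6 − 4.6) = 72.52 / 10.0 = 7.252 °C ≈ 7.3 °C.

7.3 °C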